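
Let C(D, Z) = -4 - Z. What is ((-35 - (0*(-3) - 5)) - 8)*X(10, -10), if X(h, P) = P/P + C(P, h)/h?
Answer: 76/5 ≈ 15.200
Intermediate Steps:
X(h, P) = 1 + (-4 - h)/h (X(h, P) = P/P + (-4 - h)/h = 1 + (-4 - h)/h)
((-35 - (0*(-3) - 5)) - 8)*X(10, -10) = ((-35 - (0*(-3) - 5)) - 8)*(-4/10) = ((-35 - (0 - 5)) - 8)*(-4*1/10) = ((-35 - 1*(-5)) - 8)*(-2/5) = ((-35 + 5) - 8)*(-2/5) = (-30 - 8)*(-2/5) = -38*(-2/5) = 76/5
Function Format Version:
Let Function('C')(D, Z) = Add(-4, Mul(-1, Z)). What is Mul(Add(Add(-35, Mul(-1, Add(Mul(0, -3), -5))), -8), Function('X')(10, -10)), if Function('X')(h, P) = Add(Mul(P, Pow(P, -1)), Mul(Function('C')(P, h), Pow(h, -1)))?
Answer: Rational(76, 5) ≈ 15.200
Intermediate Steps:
Function('X')(h, P) = Add(1, Mul(Pow(h, -1), Add(-4, Mul(-1, h)))) (Function('X')(h, P) = Add(Mul(P, Pow(P, -1)), Mul(Add(-4, Mul(-1, h)), Pow(h, -1))) = Add(1, Mul(Pow(h, -1), Add(-4, Mul(-1, h)))))
Mul(Add(Add(-35, Mul(-1, Add(Mul(0, -3), -5))), -8), Function('X')(10, -10)) = Mul(Add(Add(-35, Mul(-1, Add(Mul(0, -3), -5))), -8), Mul(-4, Pow(10, -1))) = Mul(Add(Add(-35, Mul(-1, Add(0, -5))), -8), Mul(-4, Rational(1, 10))) = Mul(Add(Add(-35, Mul(-1, -5)), -8), Rational(-2, 5)) = Mul(Add(Add(-35, 5), -8), Rational(-2, 5)) = Mul(Add(-30, -8), Rational(-2, 5)) = Mul(-38, Rational(-2, 5)) = Rational(76, 5)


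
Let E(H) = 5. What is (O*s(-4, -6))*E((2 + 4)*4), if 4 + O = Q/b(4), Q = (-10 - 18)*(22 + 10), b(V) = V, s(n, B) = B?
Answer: 6840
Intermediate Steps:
Q = -896 (Q = -28*32 = -896)
O = -228 (O = -4 - 896/4 = -4 - 896*¼ = -4 - 224 = -228)
(O*s(-4, -6))*E((2 + 4)*4) = -228*(-6)*5 = 1368*5 = 6840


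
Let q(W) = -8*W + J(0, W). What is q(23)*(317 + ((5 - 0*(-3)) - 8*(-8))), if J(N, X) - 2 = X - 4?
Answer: -62918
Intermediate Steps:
J(N, X) = -2 + X (J(N, X) = 2 + (X - 4) = 2 + (-4 + X) = -2 + X)
q(W) = -2 - 7*W (q(W) = -8*W + (-2 + W) = -2 - 7*W)
q(23)*(317 + ((5 - 0*(-3)) - 8*(-8))) = (-2 - 7*23)*(317 + ((5 - 0*(-3)) - 8*(-8))) = (-2 - 161)*(317 + ((5 - 1*0) + 64)) = -163*(317 + ((5 + 0) + 64)) = -163*(317 + (5 + 64)) = -163*(317 + 69) = -163*386 = -62918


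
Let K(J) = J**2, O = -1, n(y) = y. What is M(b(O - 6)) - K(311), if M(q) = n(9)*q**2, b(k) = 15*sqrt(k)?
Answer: -110896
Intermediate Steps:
M(q) = 9*q**2
M(b(O - 6)) - K(311) = 9*(15*sqrt(-1 - 6))**2 - 1*311**2 = 9*(15*sqrt(-7))**2 - 1*96721 = 9*(15*(I*sqrt(7)))**2 - 96721 = 9*(15*I*sqrt(7))**2 - 96721 = 9*(-1575) - 96721 = -14175 - 96721 = -110896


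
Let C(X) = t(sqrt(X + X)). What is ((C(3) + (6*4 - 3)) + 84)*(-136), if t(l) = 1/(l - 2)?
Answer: -14416 - 68*sqrt(6) ≈ -14583.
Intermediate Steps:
t(l) = 1/(-2 + l)
C(X) = 1/(-2 + sqrt(2)*sqrt(X)) (C(X) = 1/(-2 + sqrt(X + X)) = 1/(-2 + sqrt(2*X)) = 1/(-2 + sqrt(2)*sqrt(X)))
((C(3) + (6*4 - 3)) + 84)*(-136) = ((1/(-2 + sqrt(2)*sqrt(3)) + (6*4 - 3)) + 84)*(-136) = ((1/(-2 + sqrt(6)) + (24 - 3)) + 84)*(-136) = ((1/(-2 + sqrt(6)) + 21) + 84)*(-136) = ((21 + 1/(-2 + sqrt(6))) + 84)*(-136) = (105 + 1/(-2 + sqrt(6)))*(-136) = -14280 - 136/(-2 + sqrt(6))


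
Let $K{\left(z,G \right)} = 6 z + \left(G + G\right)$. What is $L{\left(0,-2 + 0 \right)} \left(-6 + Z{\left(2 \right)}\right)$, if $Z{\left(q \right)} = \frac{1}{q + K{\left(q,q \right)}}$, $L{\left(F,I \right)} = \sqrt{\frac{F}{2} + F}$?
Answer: $0$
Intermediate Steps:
$L{\left(F,I \right)} = \frac{\sqrt{6} \sqrt{F}}{2}$ ($L{\left(F,I \right)} = \sqrt{F \frac{1}{2} + F} = \sqrt{\frac{F}{2} + F} = \sqrt{\frac{3 F}{2}} = \frac{\sqrt{6} \sqrt{F}}{2}$)
$K{\left(z,G \right)} = 2 G + 6 z$ ($K{\left(z,G \right)} = 6 z + 2 G = 2 G + 6 z$)
$Z{\left(q \right)} = \frac{1}{9 q}$ ($Z{\left(q \right)} = \frac{1}{q + \left(2 q + 6 q\right)} = \frac{1}{q + 8 q} = \frac{1}{9 q}$)
$L{\left(0,-2 + 0 \right)} \left(-6 + Z{\left(2 \right)}\right) = \frac{\sqrt{6} \sqrt{0}}{2} \left(-6 + \frac{1}{9 \cdot 2}\right) = \frac{1}{2} \sqrt{6} \cdot 0 \left(-6 + \frac{1}{9} \cdot \frac{1}{2}\right) = 0 \left(-6 + \frac{1}{18}\right) = 0 \left(- \frac{107}{18}\right) = 0$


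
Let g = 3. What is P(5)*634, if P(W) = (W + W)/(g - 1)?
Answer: 3170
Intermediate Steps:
P(W) = W (P(W) = (W + W)/(3 - 1) = (2*W)/2 = (2*W)*(1/2) = W)
P(5)*634 = 5*634 = 3170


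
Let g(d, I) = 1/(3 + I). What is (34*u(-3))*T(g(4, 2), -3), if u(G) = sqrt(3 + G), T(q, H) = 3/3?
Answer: 0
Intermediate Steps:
T(q, H) = 1 (T(q, H) = 3*(1/3) = 1)
(34*u(-3))*T(g(4, 2), -3) = (34*sqrt(3 - 3))*1 = (34*sqrt(0))*1 = (34*0)*1 = 0*1 = 0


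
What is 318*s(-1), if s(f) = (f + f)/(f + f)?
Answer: 318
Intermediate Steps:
s(f) = 1 (s(f) = (2*f)/((2*f)) = (2*f)*(1/(2*f)) = 1)
318*s(-1) = 318*1 = 318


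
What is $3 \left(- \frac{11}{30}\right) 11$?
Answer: $- \frac{121}{10} \approx -12.1$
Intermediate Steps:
$3 \left(- \frac{11}{30}\right) 11 = \left(- \frac{11}{10}\right) 11 = - \frac{121}{10}$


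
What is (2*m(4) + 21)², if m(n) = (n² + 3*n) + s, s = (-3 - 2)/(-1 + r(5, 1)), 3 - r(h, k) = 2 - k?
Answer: 4489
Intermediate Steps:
r(h, k) = 1 + k (r(h, k) = 3 - (2 - k) = 3 + (-2 + k) = 1 + k)
s = -5 (s = (-3 - 2)/(-1 + (1 + 1)) = -5/(-1 + 2) = -5/1 = -5*1 = -5)
m(n) = -5 + n² + 3*n (m(n) = (n² + 3*n) - 5 = -5 + n² + 3*n)
(2*m(4) + 21)² = (2*(-5 + 4² + 3*4) + 21)² = (2*(-5 + 16 + 12) + 21)² = (2*23 + 21)² = (46 + 21)² = 67² = 4489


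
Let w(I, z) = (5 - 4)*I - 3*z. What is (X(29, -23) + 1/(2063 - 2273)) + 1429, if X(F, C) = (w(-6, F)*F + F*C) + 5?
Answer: -405301/210 ≈ -1930.0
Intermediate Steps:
w(I, z) = I - 3*z (w(I, z) = 1*I - 3*z = I - 3*z)
X(F, C) = 5 + C*F + F*(-6 - 3*F) (X(F, C) = ((-6 - 3*F)*F + F*C) + 5 = (F*(-6 - 3*F) + C*F) + 5 = (C*F + F*(-6 - 3*F)) + 5 = 5 + C*F + F*(-6 - 3*F))
(X(29, -23) + 1/(2063 - 2273)) + 1429 = ((5 - 23*29 - 3*29*(2 + 29)) + 1/(2063 - 2273)) + 1429 = ((5 - 667 - 3*29*31) + 1/(-210)) + 1429 = ((5 - 667 - 2697) - 1/210) + 1429 = (-3359 - 1/210) + 1429 = -705391/210 + 1429 = -405301/210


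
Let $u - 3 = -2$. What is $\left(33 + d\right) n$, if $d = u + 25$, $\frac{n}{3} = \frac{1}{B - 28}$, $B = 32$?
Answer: $\frac{177}{4} \approx 44.25$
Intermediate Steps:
$u = 1$ ($u = 3 - 2 = 1$)
$n = \frac{3}{4}$ ($n = \frac{3}{32 - 28} = \frac{3}{4} \approx 0.75$)
$d = 26$ ($d = 1 + 25 = 26$)
$\left(33 + d\right) n = \left(33 + 26\right) \frac{3}{4} = 59 \cdot \frac{3}{4} = \frac{177}{4}$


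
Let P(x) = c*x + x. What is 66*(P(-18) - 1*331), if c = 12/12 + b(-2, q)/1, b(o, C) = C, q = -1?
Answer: -23034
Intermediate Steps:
c = 0 (c = 12/12 - 1/1 = 12*(1/12) - 1*1 = 1 - 1 = 0)
P(x) = x (P(x) = 0*x + x = 0 + x = x)
66*(P(-18) - 1*331) = 66*(-18 - 1*331) = 66*(-18 - 331) = 66*(-349) = -23034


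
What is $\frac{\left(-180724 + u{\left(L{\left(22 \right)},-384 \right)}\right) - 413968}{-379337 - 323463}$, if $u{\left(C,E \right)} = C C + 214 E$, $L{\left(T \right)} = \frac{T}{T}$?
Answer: $\frac{676867}{702800} \approx 0.9631$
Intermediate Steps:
$L{\left(T \right)} = 1$
$u{\left(C,E \right)} = C^{2} + 214 E$
$\frac{\left(-180724 + u{\left(L{\left(22 \right)},-384 \right)}\right) - 413968}{-379337 - 323463} = \frac{\left(-180724 + \left(1^{2} + 214 \left(-384\right)\right)\right) - 413968}{-379337 - 323463} = \frac{\left(-180724 + \left(1 - 82176\right)\right) - 413968}{-702800} = \left(\left(-180724 - 82175\right) - 413968\right) \left(- \frac{1}{702800}\right) = \left(-262899 - 413968\right) \left(- \frac{1}{702800}\right) = \left(-676867\right) \left(- \frac{1}{702800}\right) = \frac{676867}{702800}$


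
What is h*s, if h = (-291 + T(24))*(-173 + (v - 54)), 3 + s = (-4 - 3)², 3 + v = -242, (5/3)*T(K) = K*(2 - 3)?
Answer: 33154224/5 ≈ 6.6308e+6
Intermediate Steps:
T(K) = -3*K/5 (T(K) = 3*(K*(2 - 3))/5 = 3*(K*(-1))/5 = 3*(-K)/5 = -3*K/5)
v = -245 (v = -3 - 242 = -245)
s = 46 (s = -3 + (-4 - 3)² = -3 + (-7)² = -3 + 49 = 46)
h = 720744/5 (h = (-291 - ⅗*24)*(-173 + (-245 - 54)) = (-291 - 72/5)*(-173 - 299) = -1527/5*(-472) = 720744/5 ≈ 1.4415e+5)
h*s = (720744/5)*46 = 33154224/5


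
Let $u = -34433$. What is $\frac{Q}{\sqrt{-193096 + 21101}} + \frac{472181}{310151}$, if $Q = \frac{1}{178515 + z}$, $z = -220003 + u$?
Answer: $\frac{472181}{310151} + \frac{i \sqrt{171995}}{13058032395} \approx 1.5224 + 3.176 \cdot 10^{-8} i$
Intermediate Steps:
$z = -254436$ ($z = -220003 - 34433 = -254436$)
$Q = - \frac{1}{75921}$ ($Q = \frac{1}{178515 - 254436} = \frac{1}{-75921} = - \frac{1}{75921} \approx -1.3172 \cdot 10^{-5}$)
$\frac{Q}{\sqrt{-193096 + 21101}} + \frac{472181}{310151} = - \frac{1}{75921 \sqrt{-193096 + 21101}} + \frac{472181}{310151} = - \frac{1}{75921 \sqrt{-171995}} + 472181 \cdot \frac{1}{310151} = - \frac{1}{75921 i \sqrt{171995}} + \frac{472181}{310151} = - \frac{\left(- \frac{1}{171995}\right) i \sqrt{171995}}{75921} + \frac{472181}{310151} = \frac{i \sqrt{171995}}{13058032395} + \frac{472181}{310151} = \frac{472181}{310151} + \frac{i \sqrt{171995}}{13058032395}$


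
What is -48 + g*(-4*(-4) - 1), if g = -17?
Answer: -303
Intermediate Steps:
-48 + g*(-4*(-4) - 1) = -48 - 17*(-4*(-4) - 1) = -48 - 17*(16 - 1) = -48 - 17*15 = -48 - 255 = -303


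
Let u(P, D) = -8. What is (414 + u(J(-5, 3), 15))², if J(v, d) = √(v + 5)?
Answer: 164836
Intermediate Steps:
J(v, d) = √(5 + v)
(414 + u(J(-5, 3), 15))² = (414 - 8)² = 406² = 164836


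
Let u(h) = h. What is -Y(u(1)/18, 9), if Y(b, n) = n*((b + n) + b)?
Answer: -82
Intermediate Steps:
Y(b, n) = n*(n + 2*b)
-Y(u(1)/18, 9) = -9*(9 + 2*(1/18)) = -9*(9 + ⅑) = -9*82/9 = -1*82 = -82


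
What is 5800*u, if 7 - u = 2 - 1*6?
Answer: 63800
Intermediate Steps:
u = 11 (u = 7 - (2 - 1*6) = 7 - (2 - 6) = 7 - 1*(-4) = 7 + 4 = 11)
5800*u = 5800*11 = 63800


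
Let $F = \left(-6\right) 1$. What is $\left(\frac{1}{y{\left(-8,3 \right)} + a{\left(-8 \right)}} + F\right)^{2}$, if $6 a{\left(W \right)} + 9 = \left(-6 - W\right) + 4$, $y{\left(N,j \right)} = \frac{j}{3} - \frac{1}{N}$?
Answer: $\frac{484}{25} \approx 19.36$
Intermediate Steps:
$y{\left(N,j \right)} = - \frac{1}{N} + \frac{j}{3}$ ($y{\left(N,j \right)} = j \frac{1}{3} - \frac{1}{N} = \frac{j}{3} - \frac{1}{N} = - \frac{1}{N} + \frac{j}{3}$)
$a{\left(W \right)} = - \frac{11}{6} - \frac{W}{6}$ ($a{\left(W \right)} = - \frac{3}{2} + \frac{\left(-6 - W\right) + 4}{6} = - \frac{3}{2} + \frac{-2 - W}{6} = - \frac{3}{2} - \left(\frac{1}{3} + \frac{W}{6}\right) = - \frac{11}{6} - \frac{W}{6}$)
$F = -6$
$\left(\frac{1}{y{\left(-8,3 \right)} + a{\left(-8 \right)}} + F\right)^{2} = \left(\frac{1}{\left(- \frac{1}{-8} + \frac{1}{3} \cdot 3\right) - \frac{1}{2}} - 6\right)^{2} = \left(\frac{1}{\left(\left(-1\right) \left(- \frac{1}{8}\right) + 1\right) + \left(- \frac{11}{6} + \frac{4}{3}\right)} - 6\right)^{2} = \left(\frac{1}{\left(\frac{1}{8} + 1\right) - \frac{1}{2}} - 6\right)^{2} = \left(\frac{1}{\frac{9}{8} - \frac{1}{2}} - 6\right)^{2} = \left(\frac{1}{\frac{5}{8}} - 6\right)^{2} = \left(\frac{8}{5} - 6\right)^{2} = \left(- \frac{22}{5}\right)^{2} = \frac{484}{25}$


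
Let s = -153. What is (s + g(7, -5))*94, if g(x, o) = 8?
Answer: -13630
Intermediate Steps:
(s + g(7, -5))*94 = (-153 + 8)*94 = -145*94 = -13630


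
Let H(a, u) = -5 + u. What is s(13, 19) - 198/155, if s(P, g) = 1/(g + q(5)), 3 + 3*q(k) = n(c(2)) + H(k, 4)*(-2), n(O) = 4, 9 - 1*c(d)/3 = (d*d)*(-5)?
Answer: -761/620 ≈ -1.2274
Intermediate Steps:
c(d) = 27 + 15*d² (c(d) = 27 - 3*d*d*(-5) = 27 - 3*d²*(-5) = 27 - (-15)*d² = 27 + 15*d²)
q(k) = 1 (q(k) = -1 + (4 + (-5 + 4)*(-2))/3 = -1 + (4 - 1*(-2))/3 = -1 + (4 + 2)/3 = -1 + (⅓)*6 = -1 + 2 = 1)
s(P, g) = 1/(1 + g) (s(P, g) = 1/(g + 1) = 1/(1 + g))
s(13, 19) - 198/155 = 1/(1 + 19) - 198/155 = 1/20 - 198*1/155 = 1/20 - 198/155 = -761/620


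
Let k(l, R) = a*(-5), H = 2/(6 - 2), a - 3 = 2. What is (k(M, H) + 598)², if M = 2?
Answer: 328329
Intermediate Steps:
a = 5 (a = 3 + 2 = 5)
H = ½ (H = 2/4 = (¼)*2 = ½ ≈ 0.50000)
k(l, R) = -25 (k(l, R) = 5*(-5) = -25)
(k(M, H) + 598)² = (-25 + 598)² = 573² = 328329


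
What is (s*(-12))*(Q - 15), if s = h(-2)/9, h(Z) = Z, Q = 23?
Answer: 64/3 ≈ 21.333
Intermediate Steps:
s = -2/9 ≈ -0.22222
(s*(-12))*(Q - 15) = (-2/9*(-12))*(23 - 15) = (8/3)*8 = 64/3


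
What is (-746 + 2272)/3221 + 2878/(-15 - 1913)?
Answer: -3163955/3105044 ≈ -1.0190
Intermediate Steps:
(-746 + 2272)/3221 + 2878/(-15 - 1913) = 1526*(1/3221) + 2878/(-1928) = 1526/3221 + 2878*(-1/1928) = 1526/3221 - 1439/964 = -3163955/3105044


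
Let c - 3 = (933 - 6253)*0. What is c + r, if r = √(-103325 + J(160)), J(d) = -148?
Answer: 3 + 3*I*√11497 ≈ 3.0 + 321.67*I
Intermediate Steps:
r = 3*I*√11497 (r = √(-103325 - 148) = √(-103473) = 3*I*√11497 ≈ 321.67*I)
c = 3 (c = 3 + (933 - 6253)*0 = 3 - 5320*0 = 3 + 0 = 3)
c + r = 3 + 3*I*√11497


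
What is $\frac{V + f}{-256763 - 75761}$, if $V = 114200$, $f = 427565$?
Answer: $- \frac{541765}{332524} \approx -1.6293$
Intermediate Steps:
$\frac{V + f}{-256763 - 75761} = \frac{114200 + 427565}{-256763 - 75761} = \frac{541765}{-332524} = 541765 \left(- \frac{1}{332524}\right) = - \frac{541765}{332524}$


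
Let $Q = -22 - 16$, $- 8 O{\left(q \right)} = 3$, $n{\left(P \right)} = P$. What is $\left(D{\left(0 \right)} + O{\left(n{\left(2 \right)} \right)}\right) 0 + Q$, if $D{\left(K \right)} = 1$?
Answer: $-38$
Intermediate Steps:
$O{\left(q \right)} = - \frac{3}{8}$ ($O{\left(q \right)} = \left(- \frac{1}{8}\right) 3 = - \frac{3}{8}$)
$Q = -38$ ($Q = -22 - 16 = -38$)
$\left(D{\left(0 \right)} + O{\left(n{\left(2 \right)} \right)}\right) 0 + Q = \left(1 - \frac{3}{8}\right) 0 - 38 = \frac{5}{8} \cdot 0 - 38 = 0 - 38 = -38$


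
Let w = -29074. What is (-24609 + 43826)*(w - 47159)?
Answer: -1464969561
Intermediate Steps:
(-24609 + 43826)*(w - 47159) = (-24609 + 43826)*(-29074 - 47159) = 19217*(-76233) = -1464969561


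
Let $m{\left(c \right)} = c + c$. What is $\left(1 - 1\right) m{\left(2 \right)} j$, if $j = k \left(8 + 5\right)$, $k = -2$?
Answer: $0$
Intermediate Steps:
$m{\left(c \right)} = 2 c$
$j = -26$ ($j = - 2 \left(8 + 5\right) = \left(-2\right) 13 = -26$)
$\left(1 - 1\right) m{\left(2 \right)} j = \left(1 - 1\right) 2 \cdot 2 \left(-26\right) = \left(1 - 1\right) 4 \left(-26\right) = 0 \cdot 4 \left(-26\right) = 0 \left(-26\right) = 0$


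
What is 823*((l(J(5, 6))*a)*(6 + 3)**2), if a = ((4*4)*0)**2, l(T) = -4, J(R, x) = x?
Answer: 0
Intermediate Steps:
a = 0 (a = (16*0)**2 = 0**2 = 0)
823*((l(J(5, 6))*a)*(6 + 3)**2) = 823*((-4*0)*(6 + 3)**2) = 823*(0*9**2) = 823*(0*81) = 823*0 = 0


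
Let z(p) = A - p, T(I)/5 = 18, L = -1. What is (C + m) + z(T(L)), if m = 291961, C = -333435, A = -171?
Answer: -41735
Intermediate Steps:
T(I) = 90 (T(I) = 5*18 = 90)
z(p) = -171 - p
(C + m) + z(T(L)) = (-333435 + 291961) + (-171 - 1*90) = -41474 + (-171 - 90) = -41474 - 261 = -41735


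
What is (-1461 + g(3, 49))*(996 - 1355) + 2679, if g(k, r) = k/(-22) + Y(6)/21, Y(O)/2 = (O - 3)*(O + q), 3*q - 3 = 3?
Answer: 81066583/154 ≈ 5.2641e+5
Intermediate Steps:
q = 2 (q = 1 + (⅓)*3 = 1 + 1 = 2)
Y(O) = 2*(-3 + O)*(2 + O) (Y(O) = 2*((O - 3)*(O + 2)) = 2*((-3 + O)*(2 + O)) = 2*(-3 + O)*(2 + O))
g(k, r) = 16/7 - k/22 (g(k, r) = k/(-22) + (-12 - 2*6 + 2*6²)/21 = k*(-1/22) + (-12 - 12 + 2*36)*(1/21) = -k/22 + (-12 - 12 + 72)*(1/21) = -k/22 + 48*(1/21) = -k/22 + 16/7 = 16/7 - k/22)
(-1461 + g(3, 49))*(996 - 1355) + 2679 = (-1461 + (16/7 - 1/22*3))*(996 - 1355) + 2679 = (-1461 + (16/7 - 3/22))*(-359) + 2679 = (-1461 + 331/154)*(-359) + 2679 = -224663/154*(-359) + 2679 = 80654017/154 + 2679 = 81066583/154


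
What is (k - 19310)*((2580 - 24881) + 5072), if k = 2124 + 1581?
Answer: 268858545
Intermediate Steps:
k = 3705
(k - 19310)*((2580 - 24881) + 5072) = (3705 - 19310)*((2580 - 24881) + 5072) = -15605*(-22301 + 5072) = -15605*(-17229) = 268858545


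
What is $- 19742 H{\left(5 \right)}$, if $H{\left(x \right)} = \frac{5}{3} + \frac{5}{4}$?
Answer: $- \frac{345485}{6} \approx -57581.0$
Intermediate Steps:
$H{\left(x \right)} = \frac{35}{12}$ ($H{\left(x \right)} = 5 \cdot \frac{1}{3} + 5 \cdot \frac{1}{4} = \frac{5}{3} + \frac{5}{4} = \frac{35}{12}$)
$- 19742 H{\left(5 \right)} = \left(-19742\right) \frac{35}{12} = - \frac{345485}{6}$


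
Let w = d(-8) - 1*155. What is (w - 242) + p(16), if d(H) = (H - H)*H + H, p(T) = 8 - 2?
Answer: -399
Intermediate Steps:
p(T) = 6
d(H) = H (d(H) = 0*H + H = 0 + H = H)
w = -163 (w = -8 - 1*155 = -8 - 155 = -163)
(w - 242) + p(16) = (-163 - 242) + 6 = -405 + 6 = -399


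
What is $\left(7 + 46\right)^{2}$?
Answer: $2809$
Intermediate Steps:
$\left(7 + 46\right)^{2} = 53^{2} = 2809$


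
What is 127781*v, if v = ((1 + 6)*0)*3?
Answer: 0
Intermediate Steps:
v = 0 (v = (7*0)*3 = 0*3 = 0)
127781*v = 127781*0 = 0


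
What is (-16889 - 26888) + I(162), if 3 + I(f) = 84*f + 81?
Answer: -30091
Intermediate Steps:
I(f) = 78 + 84*f (I(f) = -3 + (84*f + 81) = -3 + (81 + 84*f) = 78 + 84*f)
(-16889 - 26888) + I(162) = (-16889 - 26888) + (78 + 84*162) = -43777 + (78 + 13608) = -43777 + 13686 = -30091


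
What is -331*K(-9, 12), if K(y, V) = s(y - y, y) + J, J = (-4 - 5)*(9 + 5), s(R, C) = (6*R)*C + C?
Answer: 44685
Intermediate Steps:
s(R, C) = C + 6*C*R (s(R, C) = 6*C*R + C = C + 6*C*R)
J = -126 (J = -9*14 = -126)
K(y, V) = -126 + y (K(y, V) = y*(1 + 6*(y - y)) - 126 = y*(1 + 6*0) - 126 = y*(1 + 0) - 126 = y*1 - 126 = y - 126 = -126 + y)
-331*K(-9, 12) = -331*(-126 - 9) = -331*(-135) = 44685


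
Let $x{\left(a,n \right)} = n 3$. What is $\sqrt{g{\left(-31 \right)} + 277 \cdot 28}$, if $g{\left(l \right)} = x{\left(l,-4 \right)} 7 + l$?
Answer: $3 \sqrt{849} \approx 87.413$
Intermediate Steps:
$x{\left(a,n \right)} = 3 n$
$g{\left(l \right)} = -84 + l$ ($g{\left(l \right)} = 3 \left(-4\right) 7 + l = \left(-12\right) 7 + l = -84 + l$)
$\sqrt{g{\left(-31 \right)} + 277 \cdot 28} = \sqrt{\left(-84 - 31\right) + 277 \cdot 28} = \sqrt{-115 + 7756} = \sqrt{7641} = 3 \sqrt{849}$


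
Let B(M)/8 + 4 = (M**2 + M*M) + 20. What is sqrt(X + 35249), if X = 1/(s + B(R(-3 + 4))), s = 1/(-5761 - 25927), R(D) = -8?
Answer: sqrt(1878890177172622929)/7300915 ≈ 187.75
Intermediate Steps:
s = -1/31688 (s = 1/(-31688) = -1/31688 ≈ -3.1558e-5)
B(M) = 128 + 16*M**2 (B(M) = -32 + 8*((M**2 + M*M) + 20) = -32 + 8*((M**2 + M**2) + 20) = -32 + 8*(2*M**2 + 20) = -32 + 8*(20 + 2*M**2) = -32 + (160 + 16*M**2) = 128 + 16*M**2)
X = 31688/36504575 (X = 1/(-1/31688 + (128 + 16*(-8)**2)) = 1/(-1/31688 + (128 + 16*64)) = 1/(-1/31688 + (128 + 1024)) = 1/(-1/31688 + 1152) = 1/(36504575/31688) = 31688/36504575 ≈ 0.00086806)
sqrt(X + 35249) = sqrt(31688/36504575 + 35249) = sqrt(1286749795863/36504575) = sqrt(1878890177172622929)/7300915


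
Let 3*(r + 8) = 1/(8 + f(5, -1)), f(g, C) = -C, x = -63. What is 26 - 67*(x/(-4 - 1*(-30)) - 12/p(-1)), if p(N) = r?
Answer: 488447/5590 ≈ 87.379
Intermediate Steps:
r = -215/27 (r = -8 + 1/(3*(8 - 1*(-1))) = -8 + 1/(3*(8 + 1)) = -8 + (⅓)/9 = -8 + (⅓)*(⅑) = -8 + 1/27 = -215/27 ≈ -7.9630)
p(N) = -215/27
26 - 67*(x/(-4 - 1*(-30)) - 12/p(-1)) = 26 - 67*(-63/(-4 - 1*(-30)) - 12/(-215/27)) = 26 - 67*(-63/(-4 + 30) - 12*(-27/215)) = 26 - 67*(-63/26 + 324/215) = 26 - 67*(-5121/5590) = 26 + 343107/5590 = 488447/5590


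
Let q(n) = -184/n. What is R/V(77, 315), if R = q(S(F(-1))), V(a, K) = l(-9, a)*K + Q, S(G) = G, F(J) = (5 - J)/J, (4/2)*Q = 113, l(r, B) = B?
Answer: 184/145869 ≈ 0.0012614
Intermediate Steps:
Q = 113/2 (Q = (½)*113 = 113/2 ≈ 56.500)
F(J) = (5 - J)/J
V(a, K) = 113/2 + K*a (V(a, K) = a*K + 113/2 = K*a + 113/2 = 113/2 + K*a)
R = 92/3 (R = -184*(-1/(5 - 1*(-1))) = -184*(-1/(5 + 1)) = -184/((-1*6)) = -184/(-6) = -184*(-⅙) = 92/3 ≈ 30.667)
R/V(77, 315) = 92/(3*(113/2 + 315*77)) = 92/(3*(113/2 + 24255)) = 92/(3*(48623/2)) = (92/3)*(2/48623) = 184/145869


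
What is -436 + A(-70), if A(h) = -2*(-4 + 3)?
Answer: -434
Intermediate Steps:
A(h) = 2 (A(h) = -2*(-1) = 2)
-436 + A(-70) = -436 + 2 = -434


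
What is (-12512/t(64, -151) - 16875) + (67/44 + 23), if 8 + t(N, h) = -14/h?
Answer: -401063473/26268 ≈ -15268.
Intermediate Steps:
t(N, h) = -8 - 14/h
(-12512/t(64, -151) - 16875) + (67/44 + 23) = (-12512/(-8 - 14/(-151)) - 16875) + (67/44 + 23) = (-12512/(-8 - 14*(-1/151)) - 16875) + (67*(1/44) + 23) = (-12512/(-8 + 14/151) - 16875) + (67/44 + 23) = (-12512/(-1194/151) - 16875) + 1079/44 = (-12512*(-151/1194) - 16875) + 1079/44 = (944656/597 - 16875) + 1079/44 = -9129719/597 + 1079/44 = -401063473/26268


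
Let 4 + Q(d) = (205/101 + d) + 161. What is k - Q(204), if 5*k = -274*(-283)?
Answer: 7648412/505 ≈ 15145.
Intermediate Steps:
Q(d) = 16062/101 + d (Q(d) = -4 + ((205/101 + d) + 161) = -4 + (16466/101 + d) = 16062/101 + d)
k = 77542/5 (k = (-274*(-283))/5 = (1/5)*77542 = 77542/5 ≈ 15508.)
k - Q(204) = 77542/5 - (16062/101 + 204) = 77542/5 - 1*36666/101 = 77542/5 - 36666/101 = 7648412/505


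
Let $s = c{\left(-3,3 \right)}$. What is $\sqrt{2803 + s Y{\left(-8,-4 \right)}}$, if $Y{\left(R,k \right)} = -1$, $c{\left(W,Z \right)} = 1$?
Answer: $\sqrt{2802} \approx 52.934$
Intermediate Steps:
$s = 1$
$\sqrt{2803 + s Y{\left(-8,-4 \right)}} = \sqrt{2803 + 1 \left(-1\right)} = \sqrt{2803 - 1} = \sqrt{2802}$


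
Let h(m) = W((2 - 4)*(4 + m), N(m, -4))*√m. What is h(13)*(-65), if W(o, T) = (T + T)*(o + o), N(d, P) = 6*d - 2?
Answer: 671840*√13 ≈ 2.4224e+6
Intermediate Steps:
N(d, P) = -2 + 6*d
W(o, T) = 4*T*o (W(o, T) = (2*T)*(2*o) = 4*T*o)
h(m) = 4*√m*(-8 - 2*m)*(-2 + 6*m) (h(m) = (4*(-2 + 6*m)*((2 - 4)*(4 + m)))*√m = (4*(-2 + 6*m)*(-2*(4 + m)))*√m = (4*(-2 + 6*m)*(-8 - 2*m))*√m = (4*(-8 - 2*m)*(-2 + 6*m))*√m = 4*√m*(-8 - 2*m)*(-2 + 6*m))
h(13)*(-65) = -16*√13*(-1 + 3*13)*(4 + 13)*(-65) = -16*√13*(-1 + 39)*17*(-65) = -16*√13*38*17*(-65) = -10336*√13*(-65) = 671840*√13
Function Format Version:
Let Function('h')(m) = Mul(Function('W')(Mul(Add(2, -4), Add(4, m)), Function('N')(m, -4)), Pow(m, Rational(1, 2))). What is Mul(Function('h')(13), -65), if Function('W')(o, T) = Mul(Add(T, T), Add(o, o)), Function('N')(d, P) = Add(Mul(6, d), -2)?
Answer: Mul(671840, Pow(13, Rational(1, 2))) ≈ 2.4224e+6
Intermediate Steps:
Function('N')(d, P) = Add(-2, Mul(6, d))
Function('W')(o, T) = Mul(4, T, o) (Function('W')(o, T) = Mul(Mul(2, T), Mul(2, o)) = Mul(4, T, o))
Function('h')(m) = Mul(4, Pow(m, Rational(1, 2)), Add(-8, Mul(-2, m)), Add(-2, Mul(6, m))) (Function('h')(m) = Mul(Mul(4, Add(-2, Mul(6, m)), Mul(Add(2, -4), Add(4, m))), Pow(m, Rational(1, 2))) = Mul(Mul(4, Add(-2, Mul(6, m)), Mul(-2, Add(4, m))), Pow(m, Rational(1, 2))) = Mul(Mul(4, Add(-2, Mul(6, m)), Add(-8, Mul(-2, m))), Pow(m, Rational(1, 2))) = Mul(Mul(4, Add(-8, Mul(-2, m)), Add(-2, Mul(6, m))), Pow(m, Rational(1, 2))) = Mul(4, Pow(m, Rational(1, 2)), Add(-8, Mul(-2, m)), Add(-2, Mul(6, m))))
Mul(Function('h')(13), -65) = Mul(Mul(-16, Pow(13, Rational(1, 2)), Add(-1, Mul(3, 13)), Add(4, 13)), -65) = Mul(Mul(-16, Pow(13, Rational(1, 2)), Add(-1, 39), 17), -65) = Mul(Mul(-16, Pow(13, Rational(1, 2)), 38, 17), -65) = Mul(Mul(-10336, Pow(13, Rational(1, 2))), -65) = Mul(671840, Pow(13, Rational(1, 2)))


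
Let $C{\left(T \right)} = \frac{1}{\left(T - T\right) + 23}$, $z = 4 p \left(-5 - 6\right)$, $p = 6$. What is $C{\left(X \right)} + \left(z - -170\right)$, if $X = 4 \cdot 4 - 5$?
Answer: $- \frac{2161}{23} \approx -93.957$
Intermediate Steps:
$z = -264$ ($z = 4 \cdot 6 \left(-5 - 6\right) = 24 \left(-5 - 6\right) = 24 \left(-11\right) = -264$)
$X = 11$ ($X = 16 - 5 = 11$)
$C{\left(T \right)} = \frac{1}{23}$ ($C{\left(T \right)} = \frac{1}{0 + 23} = \frac{1}{23}$)
$C{\left(X \right)} + \left(z - -170\right) = \frac{1}{23} - 94 = - \frac{2161}{23}$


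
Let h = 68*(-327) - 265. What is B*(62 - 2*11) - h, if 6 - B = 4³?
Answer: 20181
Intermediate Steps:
B = -58 (B = 6 - 1*4³ = 6 - 1*64 = 6 - 64 = -58)
h = -22501 (h = -22236 - 265 = -22501)
B*(62 - 2*11) - h = -58*(62 - 2*11) - 1*(-22501) = -58*(62 - 22) + 22501 = -58*40 + 22501 = -2320 + 22501 = 20181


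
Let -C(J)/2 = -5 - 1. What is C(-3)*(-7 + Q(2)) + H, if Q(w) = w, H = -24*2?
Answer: -108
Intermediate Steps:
H = -48 (H = -1*48 = -48)
C(J) = 12 (C(J) = -2*(-5 - 1) = -2*(-6) = 12)
C(-3)*(-7 + Q(2)) + H = 12*(-7 + 2) - 48 = 12*(-5) - 48 = -60 - 48 = -108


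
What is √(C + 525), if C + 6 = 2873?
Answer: 8*√53 ≈ 58.241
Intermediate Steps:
C = 2867 (C = -6 + 2873 = 2867)
√(C + 525) = √(2867 + 525) = √3392 = 8*√53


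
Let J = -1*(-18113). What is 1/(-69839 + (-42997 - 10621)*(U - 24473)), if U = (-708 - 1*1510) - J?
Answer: 1/2402231033 ≈ 4.1628e-10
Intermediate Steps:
J = 18113
U = -20331 (U = (-708 - 1*1510) - 1*18113 = (-708 - 1510) - 18113 = -2218 - 18113 = -20331)
1/(-69839 + (-42997 - 10621)*(U - 24473)) = 1/(-69839 + (-42997 - 10621)*(-20331 - 24473)) = 1/(-69839 - 53618*(-44804)) = 1/(-69839 + 2402300872) = 1/2402231033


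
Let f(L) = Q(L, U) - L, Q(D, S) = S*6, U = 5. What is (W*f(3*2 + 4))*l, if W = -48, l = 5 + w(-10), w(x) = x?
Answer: 4800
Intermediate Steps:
Q(D, S) = 6*S
l = -5 (l = 5 - 10 = -5)
f(L) = 30 - L (f(L) = 6*5 - L = 30 - L)
(W*f(3*2 + 4))*l = -48*(30 - (3*2 + 4))*(-5) = -48*(30 - (6 + 4))*(-5) = -48*(30 - 1*10)*(-5) = -48*(30 - 10)*(-5) = -48*20*(-5) = -960*(-5) = 4800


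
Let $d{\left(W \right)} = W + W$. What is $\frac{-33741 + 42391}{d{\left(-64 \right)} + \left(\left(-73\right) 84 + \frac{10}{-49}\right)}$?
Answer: $- \frac{8477}{6135} \approx -1.3817$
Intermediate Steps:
$d{\left(W \right)} = 2 W$
$\frac{-33741 + 42391}{d{\left(-64 \right)} + \left(\left(-73\right) 84 + \frac{10}{-49}\right)} = \frac{-33741 + 42391}{2 \left(-64\right) + \left(\left(-73\right) 84 + \frac{10}{-49}\right)} = \frac{8650}{-128 + \left(-6132 + 10 \left(- \frac{1}{49}\right)\right)} = \frac{8650}{-128 - \frac{300478}{49}} = \frac{8650}{- \frac{306750}{49}} = 8650 \left(- \frac{49}{306750}\right) = - \frac{8477}{6135}$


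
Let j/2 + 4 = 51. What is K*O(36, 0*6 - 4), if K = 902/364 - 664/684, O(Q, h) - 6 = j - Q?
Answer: 1501088/15561 ≈ 96.465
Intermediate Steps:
j = 94 (j = -8 + 2*51 = -8 + 102 = 94)
O(Q, h) = 100 - Q (O(Q, h) = 6 + (94 - Q) = 100 - Q)
K = 46909/31122 (K = 902*(1/364) - 664*1/684 = 451/182 - 166/171 = 46909/31122 ≈ 1.5073)
K*O(36, 0*6 - 4) = 46909*(100 - 1*36)/31122 = 46909*(100 - 36)/31122 = (46909/31122)*64 = 1501088/15561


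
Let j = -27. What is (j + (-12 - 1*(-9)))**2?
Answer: 900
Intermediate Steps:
(j + (-12 - 1*(-9)))**2 = (-27 + (-12 - 1*(-9)))**2 = (-27 + (-12 + 9))**2 = (-27 - 3)**2 = (-30)**2 = 900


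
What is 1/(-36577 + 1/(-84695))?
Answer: -84695/3097889016 ≈ -2.7340e-5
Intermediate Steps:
1/(-36577 + 1/(-84695)) = 1/(-36577 - 1/84695) = 1/(-3097889016/84695) = -84695/3097889016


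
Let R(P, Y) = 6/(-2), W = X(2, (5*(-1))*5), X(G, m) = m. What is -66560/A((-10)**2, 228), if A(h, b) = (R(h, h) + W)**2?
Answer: -4160/49 ≈ -84.898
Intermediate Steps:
W = -25 (W = (5*(-1))*5 = -5*5 = -25)
R(P, Y) = -3 (R(P, Y) = 6*(-1/2) = -3)
A(h, b) = 784 (A(h, b) = (-3 - 25)**2 = (-28)**2 = 784)
-66560/A((-10)**2, 228) = -66560/784 = -66560*1/784 = -4160/49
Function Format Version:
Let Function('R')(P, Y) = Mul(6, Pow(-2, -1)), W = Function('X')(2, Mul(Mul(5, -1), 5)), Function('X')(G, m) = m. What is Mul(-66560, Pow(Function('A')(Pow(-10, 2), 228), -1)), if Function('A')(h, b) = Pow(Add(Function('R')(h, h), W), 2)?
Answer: Rational(-4160, 49) ≈ -84.898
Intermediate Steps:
W = -25 (W = Mul(Mul(5, -1), 5) = Mul(-5, 5) = -25)
Function('R')(P, Y) = -3 (Function('R')(P, Y) = Mul(6, Rational(-1, 2)) = -3)
Function('A')(h, b) = 784 (Function('A')(h, b) = Pow(Add(-3, -25), 2) = Pow(-28, 2) = 784)
Mul(-66560, Pow(Function('A')(Pow(-10, 2), 228), -1)) = Mul(-66560, Pow(784, -1)) = Mul(-66560, Rational(1, 784)) = Rational(-4160, 49)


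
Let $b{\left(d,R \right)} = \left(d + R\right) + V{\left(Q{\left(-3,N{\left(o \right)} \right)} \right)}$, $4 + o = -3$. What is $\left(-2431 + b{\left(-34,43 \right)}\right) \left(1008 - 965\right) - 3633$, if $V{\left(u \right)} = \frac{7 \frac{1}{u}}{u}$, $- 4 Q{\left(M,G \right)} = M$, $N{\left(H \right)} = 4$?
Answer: $- \frac{965195}{9} \approx -1.0724 \cdot 10^{5}$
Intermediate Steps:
$o = -7$ ($o = -4 - 3 = -7$)
$Q{\left(M,G \right)} = - \frac{M}{4}$
$V{\left(u \right)} = \frac{7}{u^{2}}$
$b{\left(d,R \right)} = \frac{112}{9} + R + d$ ($b{\left(d,R \right)} = \left(d + R\right) + \frac{7}{\frac{9}{16}} = \left(R + d\right) + \frac{7}{\frac{9}{16}} = \left(R + d\right) + 7 \cdot \frac{16}{9} = \left(R + d\right) + \frac{112}{9} = \frac{112}{9} + R + d$)
$\left(-2431 + b{\left(-34,43 \right)}\right) \left(1008 - 965\right) - 3633 = \left(-2431 + \left(\frac{112}{9} + 43 - 34\right)\right) \left(1008 - 965\right) - 3633 = \left(-2431 + \frac{193}{9}\right) 43 - 3633 = \left(- \frac{21686}{9}\right) 43 - 3633 = - \frac{932498}{9} - 3633 = - \frac{965195}{9}$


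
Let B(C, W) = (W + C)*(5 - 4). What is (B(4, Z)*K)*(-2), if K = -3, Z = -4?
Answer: 0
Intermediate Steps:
B(C, W) = C + W (B(C, W) = (C + W)*1 = C + W)
(B(4, Z)*K)*(-2) = ((4 - 4)*(-3))*(-2) = (0*(-3))*(-2) = 0*(-2) = 0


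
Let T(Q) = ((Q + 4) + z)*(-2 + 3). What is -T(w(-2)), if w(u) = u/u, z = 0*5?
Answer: -5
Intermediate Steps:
z = 0
w(u) = 1
T(Q) = 4 + Q (T(Q) = ((Q + 4) + 0)*(-2 + 3) = ((4 + Q) + 0)*1 = (4 + Q)*1 = 4 + Q)
-T(w(-2)) = -(4 + 1) = -1*5 = -5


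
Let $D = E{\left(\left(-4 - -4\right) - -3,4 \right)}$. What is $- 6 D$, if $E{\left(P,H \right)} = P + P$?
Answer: $-36$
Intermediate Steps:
$E{\left(P,H \right)} = 2 P$
$D = 6$ ($D = 2 \left(\left(-4 - -4\right) - -3\right) = 2 \left(\left(-4 + 4\right) + 3\right) = 2 \left(0 + 3\right) = 2 \cdot 3 = 6$)
$- 6 D = \left(-6\right) 6 = -36$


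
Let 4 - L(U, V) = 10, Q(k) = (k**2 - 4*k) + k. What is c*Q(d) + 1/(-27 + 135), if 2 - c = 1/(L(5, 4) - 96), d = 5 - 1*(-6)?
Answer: 324737/1836 ≈ 176.87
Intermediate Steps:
d = 11 (d = 5 + 6 = 11)
Q(k) = k**2 - 3*k
L(U, V) = -6 (L(U, V) = 4 - 1*10 = 4 - 10 = -6)
c = 205/102 (c = 2 - 1/(-6 - 96) = 2 - 1/(-102) = 2 - 1*(-1/102) = 2 + 1/102 = 205/102 ≈ 2.0098)
c*Q(d) + 1/(-27 + 135) = 205*(11*(-3 + 11))/102 + 1/(-27 + 135) = 205*(11*8)/102 + 1/108 = (205/102)*88 + 1/108 = 9020/51 + 1/108 = 324737/1836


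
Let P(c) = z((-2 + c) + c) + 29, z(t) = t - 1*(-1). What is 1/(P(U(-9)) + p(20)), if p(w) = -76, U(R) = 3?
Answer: -1/42 ≈ -0.023810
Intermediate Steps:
z(t) = 1 + t (z(t) = t + 1 = 1 + t)
P(c) = 28 + 2*c (P(c) = (1 + ((-2 + c) + c)) + 29 = (1 + (-2 + 2*c)) + 29 = (-1 + 2*c) + 29 = 28 + 2*c)
1/(P(U(-9)) + p(20)) = 1/((28 + 2*3) - 76) = 1/((28 + 6) - 76) = 1/(34 - 76) = 1/(-42) = -1/42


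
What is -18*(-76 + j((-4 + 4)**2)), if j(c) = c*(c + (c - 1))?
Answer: 1368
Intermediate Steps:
j(c) = c*(-1 + 2*c) (j(c) = c*(c + (-1 + c)) = c*(-1 + 2*c))
-18*(-76 + j((-4 + 4)**2)) = -18*(-76 + (-4 + 4)**2*(-1 + 2*(-4 + 4)**2)) = -18*(-76 + 0**2*(-1 + 2*0**2)) = -18*(-76 + 0*(-1 + 2*0)) = -18*(-76 + 0*(-1 + 0)) = -18*(-76 + 0*(-1)) = -18*(-76 + 0) = -18*(-76) = 1368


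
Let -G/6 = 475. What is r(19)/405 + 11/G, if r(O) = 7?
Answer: 1033/76950 ≈ 0.013424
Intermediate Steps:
G = -2850 (G = -6*475 = -2850)
r(19)/405 + 11/G = 7/405 + 11/(-2850) = 7*(1/405) + 11*(-1/2850) = 7/405 - 11/2850 = 1033/76950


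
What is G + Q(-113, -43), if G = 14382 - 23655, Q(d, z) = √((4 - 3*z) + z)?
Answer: -9273 + 3*√10 ≈ -9263.5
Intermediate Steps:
Q(d, z) = √(4 - 2*z)
G = -9273
G + Q(-113, -43) = -9273 + √(4 - 2*(-43)) = -9273 + √(4 + 86) = -9273 + √90 = -9273 + 3*√10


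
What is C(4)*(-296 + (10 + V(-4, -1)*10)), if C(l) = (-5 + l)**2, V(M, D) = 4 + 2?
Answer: -226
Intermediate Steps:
V(M, D) = 6
C(4)*(-296 + (10 + V(-4, -1)*10)) = (-5 + 4)**2*(-296 + (10 + 6*10)) = (-1)**2*(-296 + (10 + 60)) = 1*(-296 + 70) = 1*(-226) = -226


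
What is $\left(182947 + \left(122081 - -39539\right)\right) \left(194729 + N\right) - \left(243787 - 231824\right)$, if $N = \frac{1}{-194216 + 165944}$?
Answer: $\frac{1896971341998793}{28272} \approx 6.7097 \cdot 10^{10}$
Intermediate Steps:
$N = - \frac{1}{28272}$ ($N = \frac{1}{-28272} = - \frac{1}{28272} \approx -3.5371 \cdot 10^{-5}$)
$\left(182947 + \left(122081 - -39539\right)\right) \left(194729 + N\right) - \left(243787 - 231824\right) = \left(182947 + \left(122081 - -39539\right)\right) \left(194729 - \frac{1}{28272}\right) - \left(243787 - 231824\right) = \left(182947 + \left(122081 + 39539\right)\right) \frac{5505378287}{28272} - \left(243787 - 231824\right) = \left(182947 + 161620\right) \frac{5505378287}{28272} - 11963 = 344567 \cdot \frac{5505378287}{28272} - 11963 = \frac{1896971680216729}{28272} - 11963 = \frac{1896971341998793}{28272}$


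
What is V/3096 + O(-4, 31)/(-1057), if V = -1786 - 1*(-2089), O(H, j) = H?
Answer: 110885/1090824 ≈ 0.10165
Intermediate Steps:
V = 303 (V = -1786 + 2089 = 303)
V/3096 + O(-4, 31)/(-1057) = 303/3096 - 4/(-1057) = 303*(1/3096) - 4*(-1/1057) = 101/1032 + 4/1057 = 110885/1090824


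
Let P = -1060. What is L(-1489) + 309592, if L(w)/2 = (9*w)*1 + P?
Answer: 280670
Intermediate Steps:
L(w) = -2120 + 18*w (L(w) = 2*((9*w)*1 - 1060) = 2*(9*w - 1060) = 2*(-1060 + 9*w) = -2120 + 18*w)
L(-1489) + 309592 = (-2120 + 18*(-1489)) + 309592 = (-2120 - 26802) + 309592 = -28922 + 309592 = 280670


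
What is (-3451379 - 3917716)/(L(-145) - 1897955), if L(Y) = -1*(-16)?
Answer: 7369095/1897939 ≈ 3.8827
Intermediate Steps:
L(Y) = 16
(-3451379 - 3917716)/(L(-145) - 1897955) = (-3451379 - 3917716)/(16 - 1897955) = -7369095/(-1897939) = -7369095*(-1/1897939) = 7369095/1897939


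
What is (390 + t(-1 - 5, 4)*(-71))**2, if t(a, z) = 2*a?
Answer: 1542564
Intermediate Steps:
(390 + t(-1 - 5, 4)*(-71))**2 = (390 + (2*(-1 - 5))*(-71))**2 = (390 + (2*(-6))*(-71))**2 = (390 - 12*(-71))**2 = (390 + 852)**2 = 1242**2 = 1542564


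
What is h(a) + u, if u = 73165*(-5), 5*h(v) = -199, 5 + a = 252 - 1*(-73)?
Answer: -1829324/5 ≈ -3.6587e+5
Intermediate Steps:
a = 320 (a = -5 + (252 - 1*(-73)) = -5 + (252 + 73) = -5 + 325 = 320)
h(v) = -199/5 (h(v) = (⅕)*(-199) = -199/5)
u = -365825
h(a) + u = -199/5 - 365825 = -1829324/5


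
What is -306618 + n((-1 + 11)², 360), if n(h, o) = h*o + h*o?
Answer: -234618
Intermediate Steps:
n(h, o) = 2*h*o
-306618 + n((-1 + 11)², 360) = -306618 + 2*(-1 + 11)²*360 = -306618 + 2*10²*360 = -306618 + 2*100*360 = -306618 + 72000 = -234618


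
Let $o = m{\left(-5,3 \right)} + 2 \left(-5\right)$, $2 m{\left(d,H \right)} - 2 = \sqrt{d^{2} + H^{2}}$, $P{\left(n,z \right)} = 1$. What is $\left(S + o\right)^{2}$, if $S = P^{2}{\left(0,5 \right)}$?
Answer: $\frac{\left(-16 + \sqrt{34}\right)^{2}}{4} \approx 25.852$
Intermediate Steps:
$m{\left(d,H \right)} = 1 + \frac{\sqrt{H^{2} + d^{2}}}{2}$ ($m{\left(d,H \right)} = 1 + \frac{\sqrt{d^{2} + H^{2}}}{2} = 1 + \frac{\sqrt{H^{2} + d^{2}}}{2}$)
$S = 1$ ($S = 1^{2} = 1$)
$o = -9 + \frac{\sqrt{34}}{2}$ ($o = \left(1 + \frac{\sqrt{3^{2} + \left(-5\right)^{2}}}{2}\right) + 2 \left(-5\right) = \left(1 + \frac{\sqrt{9 + 25}}{2}\right) - 10 = \left(1 + \frac{\sqrt{34}}{2}\right) - 10 = -9 + \frac{\sqrt{34}}{2} \approx -6.0845$)
$\left(S + o\right)^{2} = \left(1 - \left(9 - \frac{\sqrt{34}}{2}\right)\right)^{2} = \left(-8 + \frac{\sqrt{34}}{2}\right)^{2}$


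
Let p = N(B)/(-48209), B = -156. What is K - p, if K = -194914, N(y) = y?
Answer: -9396609182/48209 ≈ -1.9491e+5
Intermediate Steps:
p = 156/48209 (p = -156/(-48209) = -156*(-1/48209) = 156/48209 ≈ 0.0032359)
K - p = -194914 - 1*156/48209 = -194914 - 156/48209 = -9396609182/48209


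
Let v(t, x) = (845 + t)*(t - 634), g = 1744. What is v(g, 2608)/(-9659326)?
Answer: -1436895/4829663 ≈ -0.29751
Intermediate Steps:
v(t, x) = (-634 + t)*(845 + t) (v(t, x) = (845 + t)*(-634 + t) = (-634 + t)*(845 + t))
v(g, 2608)/(-9659326) = (-535730 + 1744² + 211*1744)/(-9659326) = (-535730 + 3041536 + 367984)*(-1/9659326) = 2873790*(-1/9659326) = -1436895/4829663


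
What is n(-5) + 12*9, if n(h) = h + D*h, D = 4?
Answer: 83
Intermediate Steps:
n(h) = 5*h (n(h) = h + 4*h = 5*h)
n(-5) + 12*9 = 5*(-5) + 12*9 = -25 + 108 = 83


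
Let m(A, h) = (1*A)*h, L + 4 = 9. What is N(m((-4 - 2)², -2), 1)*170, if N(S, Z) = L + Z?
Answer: 1020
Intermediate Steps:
L = 5 (L = -4 + 9 = 5)
m(A, h) = A*h
N(S, Z) = 5 + Z
N(m((-4 - 2)², -2), 1)*170 = (5 + 1)*170 = 6*170 = 1020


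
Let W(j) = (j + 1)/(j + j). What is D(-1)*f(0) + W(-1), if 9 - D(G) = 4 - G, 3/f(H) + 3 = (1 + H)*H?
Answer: -4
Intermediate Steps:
f(H) = 3/(-3 + H*(1 + H)) (f(H) = 3/(-3 + (1 + H)*H) = 3/(-3 + H*(1 + H)))
D(G) = 5 + G (D(G) = 9 - (4 - G) = 9 + (-4 + G) = 5 + G)
W(j) = (1 + j)/(2*j) (W(j) = (1 + j)/((2*j)) = (1 + j)*(1/(2*j)) = (1 + j)/(2*j))
D(-1)*f(0) + W(-1) = (5 - 1)*(3/(-3 + 0 + 0**2)) + (1/2)*(1 - 1)/(-1) = 4*(3/(-3 + 0 + 0)) + (1/2)*(-1)*0 = 4*(3/(-3)) + 0 = 4*(3*(-1/3)) + 0 = 4*(-1) + 0 = -4 + 0 = -4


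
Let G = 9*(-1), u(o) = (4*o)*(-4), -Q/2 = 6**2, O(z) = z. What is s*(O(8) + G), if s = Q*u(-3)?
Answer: 3456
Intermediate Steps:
Q = -72 (Q = -2*6**2 = -2*36 = -72)
u(o) = -16*o
G = -9
s = -3456 (s = -(-1152)*(-3) = -72*48 = -3456)
s*(O(8) + G) = -3456*(8 - 9) = -3456*(-1) = 3456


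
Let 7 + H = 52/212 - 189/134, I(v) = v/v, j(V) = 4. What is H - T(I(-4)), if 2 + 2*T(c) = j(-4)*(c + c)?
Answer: -79295/7102 ≈ -11.165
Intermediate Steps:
I(v) = 1
T(c) = -1 + 4*c (T(c) = -1 + (4*(c + c))/2 = -1 + (4*(2*c))/2 = -1 + (8*c)/2 = -1 + 4*c)
H = -57989/7102 (H = -7 + (52/212 - 189/134) = -7 + (52*(1/212) - 189*1/134) = -7 + (13/53 - 189/134) = -7 - 8275/7102 = -57989/7102 ≈ -8.1652)
H - T(I(-4)) = -57989/7102 - (-1 + 4*1) = -57989/7102 - (-1 + 4) = -57989/7102 - 1*3 = -57989/7102 - 3 = -79295/7102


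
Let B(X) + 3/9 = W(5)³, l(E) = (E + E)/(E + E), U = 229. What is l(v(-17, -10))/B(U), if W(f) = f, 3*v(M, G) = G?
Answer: 3/374 ≈ 0.0080214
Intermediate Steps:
v(M, G) = G/3
l(E) = 1 (l(E) = (2*E)/((2*E)) = (2*E)*(1/(2*E)) = 1)
B(X) = 374/3 (B(X) = -⅓ + 5³ = -⅓ + 125 = 374/3)
l(v(-17, -10))/B(U) = 1/(374/3) = 1*(3/374) = 3/374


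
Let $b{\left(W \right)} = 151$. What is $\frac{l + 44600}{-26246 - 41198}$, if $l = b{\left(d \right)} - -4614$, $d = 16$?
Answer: $- \frac{49365}{67444} \approx -0.73194$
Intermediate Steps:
$l = 4765$ ($l = 151 - -4614 = 151 + 4614 = 4765$)
$\frac{l + 44600}{-26246 - 41198} = \frac{4765 + 44600}{-26246 - 41198} = \frac{49365}{-67444} = 49365 \left(- \frac{1}{67444}\right) = - \frac{49365}{67444}$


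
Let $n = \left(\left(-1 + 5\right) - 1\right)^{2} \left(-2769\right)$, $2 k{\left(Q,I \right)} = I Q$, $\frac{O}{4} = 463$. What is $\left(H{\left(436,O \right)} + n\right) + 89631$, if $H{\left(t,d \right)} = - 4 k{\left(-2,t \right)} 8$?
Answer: $78662$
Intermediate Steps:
$O = 1852$ ($O = 4 \cdot 463 = 1852$)
$k{\left(Q,I \right)} = \frac{I Q}{2}$
$H{\left(t,d \right)} = 32 t$ ($H{\left(t,d \right)} = - 4 \cdot \frac{1}{2} t \left(-2\right) 8 = - 4 \left(- t\right) 8 = 4 t 8 = 32 t$)
$n = -24921$ ($n = \left(4 - 1\right)^{2} \left(-2769\right) = 3^{2} \left(-2769\right) = 9 \left(-2769\right) = -24921$)
$\left(H{\left(436,O \right)} + n\right) + 89631 = \left(32 \cdot 436 - 24921\right) + 89631 = \left(13952 - 24921\right) + 89631 = -10969 + 89631 = 78662$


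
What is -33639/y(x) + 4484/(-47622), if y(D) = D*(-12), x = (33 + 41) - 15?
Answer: 266463631/5619396 ≈ 47.419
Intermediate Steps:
x = 59 (x = 74 - 15 = 59)
y(D) = -12*D
-33639/y(x) + 4484/(-47622) = -33639/((-12*59)) + 4484/(-47622) = -33639/(-708) + 4484*(-1/47622) = -33639*(-1/708) - 2242/23811 = 11213/236 - 2242/23811 = 266463631/5619396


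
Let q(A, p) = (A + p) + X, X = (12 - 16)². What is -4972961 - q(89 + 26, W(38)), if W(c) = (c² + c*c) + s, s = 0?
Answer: -4975980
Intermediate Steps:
W(c) = 2*c² (W(c) = (c² + c*c) + 0 = (c² + c²) + 0 = 2*c² + 0 = 2*c²)
X = 16 (X = (-4)² = 16)
q(A, p) = 16 + A + p (q(A, p) = (A + p) + 16 = 16 + A + p)
-4972961 - q(89 + 26, W(38)) = -4972961 - (16 + (89 + 26) + 2*38²) = -4972961 - (16 + 115 + 2*1444) = -4972961 - (16 + 115 + 2888) = -4972961 - 1*3019 = -4972961 - 3019 = -4975980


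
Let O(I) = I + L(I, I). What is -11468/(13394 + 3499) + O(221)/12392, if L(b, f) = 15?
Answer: -34531177/52334514 ≈ -0.65982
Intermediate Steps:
O(I) = 15 + I (O(I) = I + 15 = 15 + I)
-11468/(13394 + 3499) + O(221)/12392 = -11468/(13394 + 3499) + (15 + 221)/12392 = -11468/16893 + 236*(1/12392) = -11468*1/16893 + 59/3098 = -11468/16893 + 59/3098 = -34531177/52334514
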